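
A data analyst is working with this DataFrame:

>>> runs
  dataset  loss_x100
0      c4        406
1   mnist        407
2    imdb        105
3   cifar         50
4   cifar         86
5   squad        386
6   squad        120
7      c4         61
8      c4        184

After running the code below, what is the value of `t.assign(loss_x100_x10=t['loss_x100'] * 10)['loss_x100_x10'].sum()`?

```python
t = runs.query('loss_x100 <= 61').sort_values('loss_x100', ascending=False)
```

filter rows where loss_x100 <= 61:
  dataset  loss_x100
3   cifar         50
7      c4         61
sort by loss_x100 descending:
  dataset  loss_x100
7      c4         61
3   cifar         50
add column loss_x100_x10 = t['loss_x100'] * 10:
  dataset  loss_x100  loss_x100_x10
7      c4         61            610
3   cifar         50            500

1110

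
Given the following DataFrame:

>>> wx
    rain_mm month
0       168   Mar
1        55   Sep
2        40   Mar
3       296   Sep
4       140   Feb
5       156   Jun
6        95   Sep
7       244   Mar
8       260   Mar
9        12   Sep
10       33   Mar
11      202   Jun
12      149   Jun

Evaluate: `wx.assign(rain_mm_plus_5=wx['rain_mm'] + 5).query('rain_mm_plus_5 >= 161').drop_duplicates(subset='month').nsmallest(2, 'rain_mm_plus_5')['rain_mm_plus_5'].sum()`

add column rain_mm_plus_5 = wx['rain_mm'] + 5:
    rain_mm month  rain_mm_plus_5
0       168   Mar             173
1        55   Sep              60
2        40   Mar              45
3       296   Sep             301
4       140   Feb             145
5       156   Jun             161
6        95   Sep             100
7       244   Mar             249
8       260   Mar             265
9        12   Sep              17
10       33   Mar              38
11      202   Jun             207
12      149   Jun             154
filter rows where rain_mm_plus_5 >= 161:
    rain_mm month  rain_mm_plus_5
0       168   Mar             173
3       296   Sep             301
5       156   Jun             161
7       244   Mar             249
8       260   Mar             265
11      202   Jun             207
drop duplicate month (keep=first):
   rain_mm month  rain_mm_plus_5
0      168   Mar             173
3      296   Sep             301
5      156   Jun             161
take 2 rows with smallest rain_mm_plus_5:
   rain_mm month  rain_mm_plus_5
5      156   Jun             161
0      168   Mar             173
So sum() = 334.

334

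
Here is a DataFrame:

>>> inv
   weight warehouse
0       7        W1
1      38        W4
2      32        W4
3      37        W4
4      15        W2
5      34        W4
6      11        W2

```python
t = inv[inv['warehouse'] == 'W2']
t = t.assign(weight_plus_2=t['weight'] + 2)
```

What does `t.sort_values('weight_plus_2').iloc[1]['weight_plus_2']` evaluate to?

filter rows where warehouse == 'W2':
   weight warehouse
4      15        W2
6      11        W2
add column weight_plus_2 = t['weight'] + 2:
   weight warehouse  weight_plus_2
4      15        W2             17
6      11        W2             13
sort by weight_plus_2:
   weight warehouse  weight_plus_2
6      11        W2             13
4      15        W2             17
Finally, value at position 1, column 'weight_plus_2' = 17.

17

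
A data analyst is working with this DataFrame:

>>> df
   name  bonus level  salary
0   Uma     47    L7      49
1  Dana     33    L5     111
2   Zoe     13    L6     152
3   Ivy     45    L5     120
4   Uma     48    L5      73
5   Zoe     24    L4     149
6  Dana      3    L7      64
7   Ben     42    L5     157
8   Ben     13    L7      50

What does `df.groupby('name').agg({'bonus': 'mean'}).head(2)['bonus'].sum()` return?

group by name, mean of bonus:
      bonus
name       
Ben    27.5
Dana   18.0
Ivy    45.0
Uma    47.5
Zoe    18.5
take first 2 rows:
      bonus
name       
Ben    27.5
Dana   18.0
So sum() = 45.5.

45.5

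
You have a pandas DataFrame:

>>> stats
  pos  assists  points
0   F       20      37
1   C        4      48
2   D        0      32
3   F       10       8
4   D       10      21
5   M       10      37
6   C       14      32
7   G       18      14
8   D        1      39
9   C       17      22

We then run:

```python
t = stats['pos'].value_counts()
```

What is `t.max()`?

value_counts of pos:
pos
C    3
D    3
F    2
M    1
G    1
Name: count, dtype: int64
Taking the max of the resulting series gives 3.

3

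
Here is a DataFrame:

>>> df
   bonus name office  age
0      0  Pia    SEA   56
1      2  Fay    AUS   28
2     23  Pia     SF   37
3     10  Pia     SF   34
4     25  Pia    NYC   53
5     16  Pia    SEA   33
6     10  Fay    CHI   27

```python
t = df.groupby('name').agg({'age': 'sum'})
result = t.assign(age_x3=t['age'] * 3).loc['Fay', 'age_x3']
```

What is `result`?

group by name, sum of age:
      age
name     
Fay    55
Pia   213
add column age_x3 = t['age'] * 3:
      age  age_x3
name             
Fay    55     165
Pia   213     639
Finally, value at row 'Fay', column 'age_x3' = 165.

165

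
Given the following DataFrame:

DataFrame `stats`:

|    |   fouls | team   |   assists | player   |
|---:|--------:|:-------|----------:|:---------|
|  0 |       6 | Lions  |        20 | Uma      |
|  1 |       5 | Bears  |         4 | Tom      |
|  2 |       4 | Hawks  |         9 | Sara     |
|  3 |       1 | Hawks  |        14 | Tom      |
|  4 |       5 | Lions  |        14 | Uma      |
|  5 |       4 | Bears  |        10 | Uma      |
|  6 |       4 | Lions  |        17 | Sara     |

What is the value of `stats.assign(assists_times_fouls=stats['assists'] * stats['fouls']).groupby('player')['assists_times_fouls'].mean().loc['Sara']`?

add column assists_times_fouls = stats['assists'] * stats['fouls']:
   fouls   team  assists player  assists_times_fouls
0      6  Lions       20    Uma                  120
1      5  Bears        4    Tom                   20
2      4  Hawks        9   Sara                   36
3      1  Hawks       14    Tom                   14
4      5  Lions       14    Uma                   70
5      4  Bears       10    Uma                   40
6      4  Lions       17   Sara                   68
group by player, mean of assists_times_fouls:
player
Sara    52.000000
Tom     17.000000
Uma     76.666667
Name: assists_times_fouls, dtype: float64
Taking the value at index 'Sara' gives 52.0.

52.0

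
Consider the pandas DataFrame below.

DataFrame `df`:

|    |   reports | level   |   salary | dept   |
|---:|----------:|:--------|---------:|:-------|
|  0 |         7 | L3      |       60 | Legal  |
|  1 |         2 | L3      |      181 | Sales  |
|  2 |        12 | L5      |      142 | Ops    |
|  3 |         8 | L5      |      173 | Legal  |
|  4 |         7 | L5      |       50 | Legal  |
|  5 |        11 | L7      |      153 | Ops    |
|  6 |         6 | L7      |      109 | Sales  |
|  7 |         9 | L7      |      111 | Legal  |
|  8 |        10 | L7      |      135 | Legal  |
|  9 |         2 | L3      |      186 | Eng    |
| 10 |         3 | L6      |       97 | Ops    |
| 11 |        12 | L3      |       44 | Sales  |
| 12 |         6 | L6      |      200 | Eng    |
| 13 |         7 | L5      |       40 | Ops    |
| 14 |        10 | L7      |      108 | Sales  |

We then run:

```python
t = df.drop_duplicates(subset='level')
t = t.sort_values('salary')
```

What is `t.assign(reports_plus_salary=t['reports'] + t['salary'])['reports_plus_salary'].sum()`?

485

drop duplicate level (keep=first):
    reports level  salary   dept
0         7    L3      60  Legal
2        12    L5     142    Ops
5        11    L7     153    Ops
10        3    L6      97    Ops
sort by salary:
    reports level  salary   dept
0         7    L3      60  Legal
10        3    L6      97    Ops
2        12    L5     142    Ops
5        11    L7     153    Ops
add column reports_plus_salary = t['reports'] + t['salary']:
    reports level  salary   dept  reports_plus_salary
0         7    L3      60  Legal                   67
10        3    L6      97    Ops                  100
2        12    L5     142    Ops                  154
5        11    L7     153    Ops                  164
Hence 485.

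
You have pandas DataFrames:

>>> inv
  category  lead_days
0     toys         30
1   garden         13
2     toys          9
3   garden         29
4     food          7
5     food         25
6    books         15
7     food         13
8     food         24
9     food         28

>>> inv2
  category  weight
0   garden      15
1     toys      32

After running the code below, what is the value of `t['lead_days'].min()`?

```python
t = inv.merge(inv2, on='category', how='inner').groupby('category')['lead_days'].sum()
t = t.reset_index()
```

merge on 'category' (how='inner') → 4 rows:
  category  lead_days  weight
0     toys         30      32
1   garden         13      15
2     toys          9      32
3   garden         29      15
group by category, sum of lead_days:
category
garden    42
toys      39
Name: lead_days, dtype: int64
reset_index():
  category  lead_days
0   garden         42
1     toys         39
The min of column 'lead_days' is 39.

39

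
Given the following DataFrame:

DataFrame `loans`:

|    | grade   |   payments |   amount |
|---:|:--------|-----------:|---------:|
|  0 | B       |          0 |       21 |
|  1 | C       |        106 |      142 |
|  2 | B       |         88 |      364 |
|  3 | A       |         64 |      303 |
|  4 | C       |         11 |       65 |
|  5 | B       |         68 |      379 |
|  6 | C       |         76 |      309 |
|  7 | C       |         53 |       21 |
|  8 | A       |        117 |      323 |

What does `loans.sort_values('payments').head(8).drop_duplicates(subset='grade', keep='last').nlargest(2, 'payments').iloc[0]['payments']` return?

sort by payments:
  grade  payments  amount
0     B         0      21
4     C        11      65
7     C        53      21
3     A        64     303
5     B        68     379
6     C        76     309
2     B        88     364
1     C       106     142
8     A       117     323
take first 8 rows:
  grade  payments  amount
0     B         0      21
4     C        11      65
7     C        53      21
3     A        64     303
5     B        68     379
6     C        76     309
2     B        88     364
1     C       106     142
drop duplicate grade (keep=last):
  grade  payments  amount
3     A        64     303
2     B        88     364
1     C       106     142
take 2 rows with largest payments:
  grade  payments  amount
1     C       106     142
2     B        88     364
Then the value at position 0, column 'payments': 106

106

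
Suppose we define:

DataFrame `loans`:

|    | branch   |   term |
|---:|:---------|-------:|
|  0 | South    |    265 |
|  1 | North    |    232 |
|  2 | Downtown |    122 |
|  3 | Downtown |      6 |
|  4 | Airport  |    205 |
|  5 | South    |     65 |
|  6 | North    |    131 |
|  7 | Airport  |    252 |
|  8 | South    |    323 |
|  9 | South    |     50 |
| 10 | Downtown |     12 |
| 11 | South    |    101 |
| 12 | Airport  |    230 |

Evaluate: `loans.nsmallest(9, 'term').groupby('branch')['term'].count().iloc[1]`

3

take 9 rows with smallest term:
      branch  term
3   Downtown     6
10  Downtown    12
9      South    50
5      South    65
11     South   101
2   Downtown   122
6      North   131
4    Airport   205
12   Airport   230
group by branch, count of term:
branch
Airport     2
Downtown    3
North       1
South       3
Name: term, dtype: int64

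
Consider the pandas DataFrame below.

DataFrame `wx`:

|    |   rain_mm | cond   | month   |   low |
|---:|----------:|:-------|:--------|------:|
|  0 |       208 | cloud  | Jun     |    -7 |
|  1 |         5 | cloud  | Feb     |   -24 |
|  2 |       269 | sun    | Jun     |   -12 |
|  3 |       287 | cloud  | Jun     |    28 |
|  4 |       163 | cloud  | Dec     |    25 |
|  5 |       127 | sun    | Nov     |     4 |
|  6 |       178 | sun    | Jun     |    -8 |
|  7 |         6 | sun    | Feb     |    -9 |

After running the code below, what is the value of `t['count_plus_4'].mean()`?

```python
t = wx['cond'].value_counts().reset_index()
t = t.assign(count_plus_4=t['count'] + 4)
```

8.0

value_counts of cond:
cond
cloud    4
sun      4
Name: count, dtype: int64
reset_index():
    cond  count
0  cloud      4
1    sun      4
add column count_plus_4 = t['count'] + 4:
    cond  count  count_plus_4
0  cloud      4             8
1    sun      4             8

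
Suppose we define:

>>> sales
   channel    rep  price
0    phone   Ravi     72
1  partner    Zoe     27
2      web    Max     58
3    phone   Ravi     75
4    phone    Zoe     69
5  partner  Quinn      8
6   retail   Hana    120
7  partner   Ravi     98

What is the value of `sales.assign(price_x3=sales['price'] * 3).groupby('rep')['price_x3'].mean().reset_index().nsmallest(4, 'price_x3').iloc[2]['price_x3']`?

174.0

add column price_x3 = sales['price'] * 3:
   channel    rep  price  price_x3
0    phone   Ravi     72       216
1  partner    Zoe     27        81
2      web    Max     58       174
3    phone   Ravi     75       225
4    phone    Zoe     69       207
5  partner  Quinn      8        24
6   retail   Hana    120       360
7  partner   Ravi     98       294
group by rep, mean of price_x3:
rep
Hana     360.0
Max      174.0
Quinn     24.0
Ravi     245.0
Zoe      144.0
Name: price_x3, dtype: float64
reset_index():
     rep  price_x3
0   Hana     360.0
1    Max     174.0
2  Quinn      24.0
3   Ravi     245.0
4    Zoe     144.0
take 4 rows with smallest price_x3:
     rep  price_x3
2  Quinn      24.0
4    Zoe     144.0
1    Max     174.0
3   Ravi     245.0
Taking the value at position 2, column 'price_x3' gives 174.0.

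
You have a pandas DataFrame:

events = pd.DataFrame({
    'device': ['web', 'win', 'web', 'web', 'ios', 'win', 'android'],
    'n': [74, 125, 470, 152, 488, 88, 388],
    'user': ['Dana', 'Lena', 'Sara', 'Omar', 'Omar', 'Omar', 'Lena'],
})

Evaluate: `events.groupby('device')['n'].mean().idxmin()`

group by device, mean of n:
device
android    388.0
ios        488.0
web        232.0
win        106.5
Name: n, dtype: float64
Then the label with the smallest value: win

win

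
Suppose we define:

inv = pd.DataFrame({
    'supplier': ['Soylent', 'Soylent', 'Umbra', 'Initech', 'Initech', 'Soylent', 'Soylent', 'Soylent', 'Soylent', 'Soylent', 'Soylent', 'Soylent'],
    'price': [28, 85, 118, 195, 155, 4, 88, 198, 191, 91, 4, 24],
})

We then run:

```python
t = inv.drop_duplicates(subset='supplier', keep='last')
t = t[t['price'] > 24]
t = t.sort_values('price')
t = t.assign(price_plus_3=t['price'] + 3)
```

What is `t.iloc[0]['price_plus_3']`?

drop duplicate supplier (keep=last):
   supplier  price
2     Umbra    118
4   Initech    155
11  Soylent     24
filter rows where price > 24:
  supplier  price
2    Umbra    118
4  Initech    155
sort by price:
  supplier  price
2    Umbra    118
4  Initech    155
add column price_plus_3 = t['price'] + 3:
  supplier  price  price_plus_3
2    Umbra    118           121
4  Initech    155           158

121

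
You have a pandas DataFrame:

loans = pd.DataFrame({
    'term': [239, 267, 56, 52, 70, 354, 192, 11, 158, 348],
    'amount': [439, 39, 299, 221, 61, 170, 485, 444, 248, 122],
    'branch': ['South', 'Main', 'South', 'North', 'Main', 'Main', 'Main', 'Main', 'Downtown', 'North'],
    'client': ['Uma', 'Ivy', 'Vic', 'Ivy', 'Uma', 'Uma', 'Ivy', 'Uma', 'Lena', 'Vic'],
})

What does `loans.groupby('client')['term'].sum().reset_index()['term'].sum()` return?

1747

group by client, sum of term:
client
Ivy     511
Lena    158
Uma     674
Vic     404
Name: term, dtype: int64
reset_index():
  client  term
0    Ivy   511
1   Lena   158
2    Uma   674
3    Vic   404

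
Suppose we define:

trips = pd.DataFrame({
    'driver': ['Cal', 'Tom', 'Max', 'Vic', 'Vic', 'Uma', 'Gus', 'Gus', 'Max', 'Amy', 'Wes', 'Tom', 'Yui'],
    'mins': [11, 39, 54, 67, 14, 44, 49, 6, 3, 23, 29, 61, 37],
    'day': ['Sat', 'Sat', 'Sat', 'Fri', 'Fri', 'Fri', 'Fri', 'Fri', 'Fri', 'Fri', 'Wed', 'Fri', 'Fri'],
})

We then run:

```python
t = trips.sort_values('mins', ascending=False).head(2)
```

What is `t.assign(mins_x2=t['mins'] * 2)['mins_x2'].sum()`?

sort by mins descending:
   driver  mins  day
3     Vic    67  Fri
11    Tom    61  Fri
2     Max    54  Sat
6     Gus    49  Fri
5     Uma    44  Fri
1     Tom    39  Sat
12    Yui    37  Fri
10    Wes    29  Wed
9     Amy    23  Fri
4     Vic    14  Fri
0     Cal    11  Sat
7     Gus     6  Fri
8     Max     3  Fri
take first 2 rows:
   driver  mins  day
3     Vic    67  Fri
11    Tom    61  Fri
add column mins_x2 = t['mins'] * 2:
   driver  mins  day  mins_x2
3     Vic    67  Fri      134
11    Tom    61  Fri      122
Finally, sum of column 'mins_x2' = 256.

256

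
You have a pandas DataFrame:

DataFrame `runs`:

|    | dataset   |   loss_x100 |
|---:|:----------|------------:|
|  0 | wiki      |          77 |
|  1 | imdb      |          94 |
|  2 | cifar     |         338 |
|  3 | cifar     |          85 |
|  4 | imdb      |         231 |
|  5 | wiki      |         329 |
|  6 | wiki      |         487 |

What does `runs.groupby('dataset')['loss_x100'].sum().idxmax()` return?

group by dataset, sum of loss_x100:
dataset
cifar    423
imdb     325
wiki     893
Name: loss_x100, dtype: int64

wiki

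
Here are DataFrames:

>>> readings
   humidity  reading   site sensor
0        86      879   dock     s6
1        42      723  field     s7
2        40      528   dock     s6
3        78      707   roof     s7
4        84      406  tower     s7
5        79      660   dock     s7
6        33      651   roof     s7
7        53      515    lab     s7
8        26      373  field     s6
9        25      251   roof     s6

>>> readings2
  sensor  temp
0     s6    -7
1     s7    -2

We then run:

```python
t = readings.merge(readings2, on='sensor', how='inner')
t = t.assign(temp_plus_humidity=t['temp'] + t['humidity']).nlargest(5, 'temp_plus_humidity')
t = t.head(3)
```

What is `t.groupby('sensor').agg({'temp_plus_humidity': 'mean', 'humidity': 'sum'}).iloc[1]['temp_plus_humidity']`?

79.5

merge on 'sensor' (how='inner') → 10 rows:
   humidity  reading   site sensor  temp
0        86      879   dock     s6    -7
1        42      723  field     s7    -2
2        40      528   dock     s6    -7
3        78      707   roof     s7    -2
4        84      406  tower     s7    -2
5        79      660   dock     s7    -2
6        33      651   roof     s7    -2
7        53      515    lab     s7    -2
8        26      373  field     s6    -7
9        25      251   roof     s6    -7
add column temp_plus_humidity = t['temp'] + t['humidity']:
   humidity  reading   site sensor  temp  temp_plus_humidity
0        86      879   dock     s6    -7                  79
1        42      723  field     s7    -2                  40
2        40      528   dock     s6    -7                  33
3        78      707   roof     s7    -2                  76
4        84      406  tower     s7    -2                  82
5        79      660   dock     s7    -2                  77
6        33      651   roof     s7    -2                  31
7        53      515    lab     s7    -2                  51
8        26      373  field     s6    -7                  19
9        25      251   roof     s6    -7                  18
take 5 rows with largest temp_plus_humidity:
   humidity  reading   site sensor  temp  temp_plus_humidity
4        84      406  tower     s7    -2                  82
0        86      879   dock     s6    -7                  79
5        79      660   dock     s7    -2                  77
3        78      707   roof     s7    -2                  76
7        53      515    lab     s7    -2                  51
take first 3 rows:
   humidity  reading   site sensor  temp  temp_plus_humidity
4        84      406  tower     s7    -2                  82
0        86      879   dock     s6    -7                  79
5        79      660   dock     s7    -2                  77
group by sensor: mean(temp_plus_humidity), sum(humidity):
        temp_plus_humidity  humidity
sensor                              
s6                    79.0        86
s7                    79.5       163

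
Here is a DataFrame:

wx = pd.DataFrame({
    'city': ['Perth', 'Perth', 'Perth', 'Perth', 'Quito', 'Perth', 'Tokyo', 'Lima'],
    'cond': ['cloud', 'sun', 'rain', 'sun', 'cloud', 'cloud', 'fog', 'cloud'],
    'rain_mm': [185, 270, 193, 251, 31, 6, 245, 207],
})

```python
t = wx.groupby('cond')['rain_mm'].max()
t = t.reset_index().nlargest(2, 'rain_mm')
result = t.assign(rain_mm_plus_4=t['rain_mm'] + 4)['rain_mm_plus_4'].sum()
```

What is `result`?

group by cond, max of rain_mm:
cond
cloud    207
fog      245
rain     193
sun      270
Name: rain_mm, dtype: int64
reset_index():
    cond  rain_mm
0  cloud      207
1    fog      245
2   rain      193
3    sun      270
take 2 rows with largest rain_mm:
  cond  rain_mm
3  sun      270
1  fog      245
add column rain_mm_plus_4 = t['rain_mm'] + 4:
  cond  rain_mm  rain_mm_plus_4
3  sun      270             274
1  fog      245             249

523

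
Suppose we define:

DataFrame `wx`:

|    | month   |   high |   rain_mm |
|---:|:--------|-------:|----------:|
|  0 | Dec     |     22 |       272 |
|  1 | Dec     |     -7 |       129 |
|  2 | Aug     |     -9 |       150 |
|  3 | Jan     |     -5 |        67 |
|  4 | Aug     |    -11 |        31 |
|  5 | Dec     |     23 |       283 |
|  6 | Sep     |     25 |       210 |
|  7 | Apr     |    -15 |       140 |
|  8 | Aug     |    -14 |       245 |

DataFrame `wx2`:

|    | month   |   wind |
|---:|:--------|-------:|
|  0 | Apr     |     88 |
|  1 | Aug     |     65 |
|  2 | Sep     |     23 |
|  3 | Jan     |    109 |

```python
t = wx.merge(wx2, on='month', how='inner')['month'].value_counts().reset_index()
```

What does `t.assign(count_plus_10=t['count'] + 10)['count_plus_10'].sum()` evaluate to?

46

merge on 'month' (how='inner') → 6 rows:
  month  high  rain_mm  wind
0   Aug    -9      150    65
1   Jan    -5       67   109
2   Aug   -11       31    65
3   Sep    25      210    23
4   Apr   -15      140    88
5   Aug   -14      245    65
value_counts of month:
month
Aug    3
Jan    1
Sep    1
Apr    1
Name: count, dtype: int64
reset_index():
  month  count
0   Aug      3
1   Jan      1
2   Sep      1
3   Apr      1
add column count_plus_10 = t['count'] + 10:
  month  count  count_plus_10
0   Aug      3             13
1   Jan      1             11
2   Sep      1             11
3   Apr      1             11
The sum of column 'count_plus_10' is 46.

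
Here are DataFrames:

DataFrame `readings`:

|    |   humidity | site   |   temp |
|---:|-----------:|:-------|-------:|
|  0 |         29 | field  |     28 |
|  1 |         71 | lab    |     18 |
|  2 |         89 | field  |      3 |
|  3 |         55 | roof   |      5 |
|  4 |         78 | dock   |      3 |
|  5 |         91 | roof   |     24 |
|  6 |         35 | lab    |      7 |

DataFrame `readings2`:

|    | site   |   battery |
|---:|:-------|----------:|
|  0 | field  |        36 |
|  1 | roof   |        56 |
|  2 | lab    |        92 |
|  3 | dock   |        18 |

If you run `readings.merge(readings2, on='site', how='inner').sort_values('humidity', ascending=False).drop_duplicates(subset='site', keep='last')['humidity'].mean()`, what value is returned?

merge on 'site' (how='inner') → 7 rows:
   humidity   site  temp  battery
0        29  field    28       36
1        71    lab    18       92
2        89  field     3       36
3        55   roof     5       56
4        78   dock     3       18
5        91   roof    24       56
6        35    lab     7       92
sort by humidity descending:
   humidity   site  temp  battery
5        91   roof    24       56
2        89  field     3       36
4        78   dock     3       18
1        71    lab    18       92
3        55   roof     5       56
6        35    lab     7       92
0        29  field    28       36
drop duplicate site (keep=last):
   humidity   site  temp  battery
4        78   dock     3       18
3        55   roof     5       56
6        35    lab     7       92
0        29  field    28       36
The mean of column 'humidity' is 49.25.

49.25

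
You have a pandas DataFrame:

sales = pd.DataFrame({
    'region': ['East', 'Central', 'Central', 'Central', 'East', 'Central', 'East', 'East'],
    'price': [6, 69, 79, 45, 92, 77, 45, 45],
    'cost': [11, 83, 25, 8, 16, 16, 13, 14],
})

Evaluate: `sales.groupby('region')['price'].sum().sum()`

group by region, sum of price:
region
Central    270
East       188
Name: price, dtype: int64

458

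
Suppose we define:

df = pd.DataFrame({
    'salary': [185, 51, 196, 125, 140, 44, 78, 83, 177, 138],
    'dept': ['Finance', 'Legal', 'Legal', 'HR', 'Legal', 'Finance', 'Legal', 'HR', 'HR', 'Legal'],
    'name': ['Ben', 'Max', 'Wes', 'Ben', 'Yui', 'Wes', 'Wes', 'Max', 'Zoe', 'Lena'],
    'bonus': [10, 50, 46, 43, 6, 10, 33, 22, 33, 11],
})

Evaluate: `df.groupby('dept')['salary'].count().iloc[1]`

3

group by dept, count of salary:
dept
Finance    2
HR         3
Legal      5
Name: salary, dtype: int64
Taking the value at position 1 gives 3.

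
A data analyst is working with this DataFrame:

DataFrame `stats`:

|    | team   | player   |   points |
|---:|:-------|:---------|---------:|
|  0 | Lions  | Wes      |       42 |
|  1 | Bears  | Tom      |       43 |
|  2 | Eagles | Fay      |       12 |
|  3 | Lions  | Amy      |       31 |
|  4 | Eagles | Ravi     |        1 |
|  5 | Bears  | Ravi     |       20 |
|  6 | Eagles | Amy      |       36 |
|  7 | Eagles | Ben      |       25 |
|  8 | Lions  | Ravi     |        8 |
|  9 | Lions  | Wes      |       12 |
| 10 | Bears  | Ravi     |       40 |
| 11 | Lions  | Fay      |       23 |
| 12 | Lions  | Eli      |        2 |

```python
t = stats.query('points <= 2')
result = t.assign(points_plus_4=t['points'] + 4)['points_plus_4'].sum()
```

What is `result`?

filter rows where points <= 2:
      team player  points
4   Eagles   Ravi       1
12   Lions    Eli       2
add column points_plus_4 = t['points'] + 4:
      team player  points  points_plus_4
4   Eagles   Ravi       1              5
12   Lions    Eli       2              6

11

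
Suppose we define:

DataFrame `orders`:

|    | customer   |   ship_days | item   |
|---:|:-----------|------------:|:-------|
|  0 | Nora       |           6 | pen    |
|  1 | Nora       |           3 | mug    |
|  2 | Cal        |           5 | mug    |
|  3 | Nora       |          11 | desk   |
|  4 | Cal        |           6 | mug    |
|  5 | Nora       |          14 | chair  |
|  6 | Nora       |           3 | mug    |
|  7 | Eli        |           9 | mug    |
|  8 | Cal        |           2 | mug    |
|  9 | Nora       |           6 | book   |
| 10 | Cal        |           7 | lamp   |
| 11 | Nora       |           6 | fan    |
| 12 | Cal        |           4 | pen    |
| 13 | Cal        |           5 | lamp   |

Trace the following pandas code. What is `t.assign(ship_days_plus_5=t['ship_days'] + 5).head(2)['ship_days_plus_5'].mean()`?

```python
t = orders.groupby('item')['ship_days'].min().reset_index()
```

group by item, min of ship_days:
item
book      6
chair    14
desk     11
fan       6
lamp      5
mug       2
pen       4
Name: ship_days, dtype: int64
reset_index():
    item  ship_days
0   book          6
1  chair         14
2   desk         11
3    fan          6
4   lamp          5
5    mug          2
6    pen          4
add column ship_days_plus_5 = t['ship_days'] + 5:
    item  ship_days  ship_days_plus_5
0   book          6                11
1  chair         14                19
2   desk         11                16
3    fan          6                11
4   lamp          5                10
5    mug          2                 7
6    pen          4                 9
take first 2 rows:
    item  ship_days  ship_days_plus_5
0   book          6                11
1  chair         14                19

15.0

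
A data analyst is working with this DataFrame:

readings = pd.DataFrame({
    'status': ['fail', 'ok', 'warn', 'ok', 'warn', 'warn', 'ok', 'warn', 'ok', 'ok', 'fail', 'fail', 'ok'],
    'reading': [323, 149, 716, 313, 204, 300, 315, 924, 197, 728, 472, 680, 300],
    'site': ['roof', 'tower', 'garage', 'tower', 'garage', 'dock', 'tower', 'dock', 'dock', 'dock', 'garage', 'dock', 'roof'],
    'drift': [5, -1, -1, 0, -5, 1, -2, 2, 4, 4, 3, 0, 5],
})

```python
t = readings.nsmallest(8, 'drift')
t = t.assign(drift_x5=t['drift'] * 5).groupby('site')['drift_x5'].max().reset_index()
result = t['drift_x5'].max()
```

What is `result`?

take 8 rows with smallest drift:
   status  reading    site  drift
4    warn      204  garage     -5
6      ok      315   tower     -2
1      ok      149   tower     -1
2    warn      716  garage     -1
3      ok      313   tower      0
11   fail      680    dock      0
5    warn      300    dock      1
7    warn      924    dock      2
add column drift_x5 = t['drift'] * 5:
   status  reading    site  drift  drift_x5
4    warn      204  garage     -5       -25
6      ok      315   tower     -2       -10
1      ok      149   tower     -1        -5
2    warn      716  garage     -1        -5
3      ok      313   tower      0         0
11   fail      680    dock      0         0
5    warn      300    dock      1         5
7    warn      924    dock      2        10
group by site, max of drift_x5:
site
dock      10
garage    -5
tower      0
Name: drift_x5, dtype: int64
reset_index():
     site  drift_x5
0    dock        10
1  garage        -5
2   tower         0
Hence 10.

10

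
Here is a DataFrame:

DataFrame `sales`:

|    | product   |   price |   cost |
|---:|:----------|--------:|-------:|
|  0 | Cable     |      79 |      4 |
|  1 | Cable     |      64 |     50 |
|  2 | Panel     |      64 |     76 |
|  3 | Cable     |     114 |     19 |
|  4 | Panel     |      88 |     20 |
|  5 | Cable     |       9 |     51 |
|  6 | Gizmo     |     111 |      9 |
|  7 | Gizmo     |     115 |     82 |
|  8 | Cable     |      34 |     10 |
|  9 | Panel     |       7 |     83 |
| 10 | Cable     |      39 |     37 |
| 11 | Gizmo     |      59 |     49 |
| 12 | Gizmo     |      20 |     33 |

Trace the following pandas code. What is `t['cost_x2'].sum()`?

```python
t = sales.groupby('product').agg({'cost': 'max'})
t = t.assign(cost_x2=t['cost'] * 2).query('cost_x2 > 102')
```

group by product, max of cost:
         cost
product      
Cable      51
Gizmo      82
Panel      83
add column cost_x2 = t['cost'] * 2:
         cost  cost_x2
product               
Cable      51      102
Gizmo      82      164
Panel      83      166
filter rows where cost_x2 > 102:
         cost  cost_x2
product               
Gizmo      82      164
Panel      83      166
Then the sum of column 'cost_x2': 330

330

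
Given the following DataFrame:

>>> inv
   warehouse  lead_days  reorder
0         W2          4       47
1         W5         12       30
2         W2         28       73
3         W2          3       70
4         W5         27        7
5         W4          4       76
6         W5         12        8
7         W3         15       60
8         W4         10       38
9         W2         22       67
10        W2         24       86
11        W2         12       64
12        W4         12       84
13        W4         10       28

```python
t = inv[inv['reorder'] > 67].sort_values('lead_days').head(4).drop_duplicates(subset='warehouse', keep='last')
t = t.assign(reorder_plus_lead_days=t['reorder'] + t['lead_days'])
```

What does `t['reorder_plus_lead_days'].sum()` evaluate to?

filter rows where reorder > 67:
   warehouse  lead_days  reorder
2         W2         28       73
3         W2          3       70
5         W4          4       76
10        W2         24       86
12        W4         12       84
sort by lead_days:
   warehouse  lead_days  reorder
3         W2          3       70
5         W4          4       76
12        W4         12       84
10        W2         24       86
2         W2         28       73
take first 4 rows:
   warehouse  lead_days  reorder
3         W2          3       70
5         W4          4       76
12        W4         12       84
10        W2         24       86
drop duplicate warehouse (keep=last):
   warehouse  lead_days  reorder
12        W4         12       84
10        W2         24       86
add column reorder_plus_lead_days = t['reorder'] + t['lead_days']:
   warehouse  lead_days  reorder  reorder_plus_lead_days
12        W4         12       84                      96
10        W2         24       86                     110
Hence 206.

206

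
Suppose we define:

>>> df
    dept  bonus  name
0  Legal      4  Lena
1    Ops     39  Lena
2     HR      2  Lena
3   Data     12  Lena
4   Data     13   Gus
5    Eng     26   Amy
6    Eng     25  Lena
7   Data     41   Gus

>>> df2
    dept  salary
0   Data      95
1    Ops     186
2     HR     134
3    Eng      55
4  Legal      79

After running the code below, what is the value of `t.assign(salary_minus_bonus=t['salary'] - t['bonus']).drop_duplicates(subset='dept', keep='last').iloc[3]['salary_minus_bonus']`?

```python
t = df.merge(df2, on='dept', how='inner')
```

30

merge on 'dept' (how='inner') → 8 rows:
    dept  bonus  name  salary
0  Legal      4  Lena      79
1    Ops     39  Lena     186
2     HR      2  Lena     134
3   Data     12  Lena      95
4   Data     13   Gus      95
5    Eng     26   Amy      55
6    Eng     25  Lena      55
7   Data     41   Gus      95
add column salary_minus_bonus = t['salary'] - t['bonus']:
    dept  bonus  name  salary  salary_minus_bonus
0  Legal      4  Lena      79                  75
1    Ops     39  Lena     186                 147
2     HR      2  Lena     134                 132
3   Data     12  Lena      95                  83
4   Data     13   Gus      95                  82
5    Eng     26   Amy      55                  29
6    Eng     25  Lena      55                  30
7   Data     41   Gus      95                  54
drop duplicate dept (keep=last):
    dept  bonus  name  salary  salary_minus_bonus
0  Legal      4  Lena      79                  75
1    Ops     39  Lena     186                 147
2     HR      2  Lena     134                 132
6    Eng     25  Lena      55                  30
7   Data     41   Gus      95                  54
So iloc[3]['salary_minus_bonus'] = 30.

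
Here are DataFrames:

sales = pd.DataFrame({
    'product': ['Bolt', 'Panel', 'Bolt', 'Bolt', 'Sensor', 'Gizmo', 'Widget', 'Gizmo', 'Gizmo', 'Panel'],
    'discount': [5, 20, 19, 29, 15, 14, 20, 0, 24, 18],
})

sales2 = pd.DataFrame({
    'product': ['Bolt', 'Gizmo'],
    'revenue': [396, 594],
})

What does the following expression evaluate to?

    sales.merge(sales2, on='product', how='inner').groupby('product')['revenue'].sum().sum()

merge on 'product' (how='inner') → 6 rows:
  product  discount  revenue
0    Bolt         5      396
1    Bolt        19      396
2    Bolt        29      396
3   Gizmo        14      594
4   Gizmo         0      594
5   Gizmo        24      594
group by product, sum of revenue:
product
Bolt     1188
Gizmo    1782
Name: revenue, dtype: int64
Then the sum of the resulting series: 2970

2970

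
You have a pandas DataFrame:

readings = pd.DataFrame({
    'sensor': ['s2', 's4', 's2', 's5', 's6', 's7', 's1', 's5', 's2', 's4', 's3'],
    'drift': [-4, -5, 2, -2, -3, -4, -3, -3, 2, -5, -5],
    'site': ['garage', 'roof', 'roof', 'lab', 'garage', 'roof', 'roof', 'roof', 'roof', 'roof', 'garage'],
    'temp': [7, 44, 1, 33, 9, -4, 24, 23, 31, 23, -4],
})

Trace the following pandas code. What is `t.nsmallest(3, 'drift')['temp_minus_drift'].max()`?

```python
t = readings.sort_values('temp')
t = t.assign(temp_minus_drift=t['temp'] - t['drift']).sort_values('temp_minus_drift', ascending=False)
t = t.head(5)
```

sort by temp:
   sensor  drift    site  temp
5      s7     -4    roof    -4
10     s3     -5  garage    -4
2      s2      2    roof     1
0      s2     -4  garage     7
4      s6     -3  garage     9
7      s5     -3    roof    23
9      s4     -5    roof    23
6      s1     -3    roof    24
8      s2      2    roof    31
3      s5     -2     lab    33
1      s4     -5    roof    44
add column temp_minus_drift = t['temp'] - t['drift']:
   sensor  drift    site  temp  temp_minus_drift
5      s7     -4    roof    -4                 0
10     s3     -5  garage    -4                 1
2      s2      2    roof     1                -1
0      s2     -4  garage     7                11
4      s6     -3  garage     9                12
7      s5     -3    roof    23                26
9      s4     -5    roof    23                28
6      s1     -3    roof    24                27
8      s2      2    roof    31                29
3      s5     -2     lab    33                35
1      s4     -5    roof    44                49
sort by temp_minus_drift descending:
   sensor  drift    site  temp  temp_minus_drift
1      s4     -5    roof    44                49
3      s5     -2     lab    33                35
8      s2      2    roof    31                29
9      s4     -5    roof    23                28
6      s1     -3    roof    24                27
7      s5     -3    roof    23                26
4      s6     -3  garage     9                12
0      s2     -4  garage     7                11
10     s3     -5  garage    -4                 1
5      s7     -4    roof    -4                 0
2      s2      2    roof     1                -1
take first 5 rows:
  sensor  drift  site  temp  temp_minus_drift
1     s4     -5  roof    44                49
3     s5     -2   lab    33                35
8     s2      2  roof    31                29
9     s4     -5  roof    23                28
6     s1     -3  roof    24                27
take 3 rows with smallest drift:
  sensor  drift  site  temp  temp_minus_drift
1     s4     -5  roof    44                49
9     s4     -5  roof    23                28
6     s1     -3  roof    24                27

49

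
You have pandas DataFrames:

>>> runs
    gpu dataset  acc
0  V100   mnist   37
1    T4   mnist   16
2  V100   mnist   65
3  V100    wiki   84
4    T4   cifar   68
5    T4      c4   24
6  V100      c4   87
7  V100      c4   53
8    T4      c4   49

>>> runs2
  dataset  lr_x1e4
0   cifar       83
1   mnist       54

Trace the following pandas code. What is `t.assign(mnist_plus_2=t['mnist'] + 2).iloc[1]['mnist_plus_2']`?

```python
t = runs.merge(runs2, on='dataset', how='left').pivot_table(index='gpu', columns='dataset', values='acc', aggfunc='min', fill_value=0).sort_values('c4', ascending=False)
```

18

merge on 'dataset' (how='left') → 9 rows:
    gpu dataset  acc  lr_x1e4
0  V100   mnist   37     54.0
1    T4   mnist   16     54.0
2  V100   mnist   65     54.0
3  V100    wiki   84      NaN
4    T4   cifar   68     83.0
5    T4      c4   24      NaN
6  V100      c4   87      NaN
7  V100      c4   53      NaN
8    T4      c4   49      NaN
pivot: rows=gpu, cols=dataset, min(acc):
dataset  c4  cifar  mnist  wiki
gpu                            
T4       24     68     16     0
V100     53      0     37    84
sort by c4 descending:
dataset  c4  cifar  mnist  wiki
gpu                            
V100     53      0     37    84
T4       24     68     16     0
add column mnist_plus_2 = t['mnist'] + 2:
dataset  c4  cifar  mnist  wiki  mnist_plus_2
gpu                                          
V100     53      0     37    84            39
T4       24     68     16     0            18
Then the value at position 1, column 'mnist_plus_2': 18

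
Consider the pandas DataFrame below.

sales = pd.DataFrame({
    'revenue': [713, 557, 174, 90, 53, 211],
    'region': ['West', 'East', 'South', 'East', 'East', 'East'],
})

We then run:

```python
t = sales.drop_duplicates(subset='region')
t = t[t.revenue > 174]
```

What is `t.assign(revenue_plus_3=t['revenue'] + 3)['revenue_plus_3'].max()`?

716

drop duplicate region (keep=first):
   revenue region
0      713   West
1      557   East
2      174  South
filter rows where revenue > 174:
   revenue region
0      713   West
1      557   East
add column revenue_plus_3 = t['revenue'] + 3:
   revenue region  revenue_plus_3
0      713   West             716
1      557   East             560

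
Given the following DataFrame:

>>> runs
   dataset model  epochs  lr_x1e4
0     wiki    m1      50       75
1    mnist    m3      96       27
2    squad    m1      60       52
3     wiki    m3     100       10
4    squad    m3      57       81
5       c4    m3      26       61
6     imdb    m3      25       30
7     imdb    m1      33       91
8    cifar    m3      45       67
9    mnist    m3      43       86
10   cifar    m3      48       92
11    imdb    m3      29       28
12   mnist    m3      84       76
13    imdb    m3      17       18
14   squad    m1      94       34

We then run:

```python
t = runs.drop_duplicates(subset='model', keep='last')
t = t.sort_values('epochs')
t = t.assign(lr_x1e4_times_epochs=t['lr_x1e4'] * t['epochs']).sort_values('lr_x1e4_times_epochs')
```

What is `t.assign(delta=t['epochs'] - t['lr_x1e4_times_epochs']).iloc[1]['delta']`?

-3102

drop duplicate model (keep=last):
   dataset model  epochs  lr_x1e4
13    imdb    m3      17       18
14   squad    m1      94       34
sort by epochs:
   dataset model  epochs  lr_x1e4
13    imdb    m3      17       18
14   squad    m1      94       34
add column lr_x1e4_times_epochs = t['lr_x1e4'] * t['epochs']:
   dataset model  epochs  lr_x1e4  lr_x1e4_times_epochs
13    imdb    m3      17       18                   306
14   squad    m1      94       34                  3196
sort by lr_x1e4_times_epochs:
   dataset model  epochs  lr_x1e4  lr_x1e4_times_epochs
13    imdb    m3      17       18                   306
14   squad    m1      94       34                  3196
add column delta = t['epochs'] - t['lr_x1e4_times_epochs']:
   dataset model  epochs  lr_x1e4  lr_x1e4_times_epochs  delta
13    imdb    m3      17       18                   306   -289
14   squad    m1      94       34                  3196  -3102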